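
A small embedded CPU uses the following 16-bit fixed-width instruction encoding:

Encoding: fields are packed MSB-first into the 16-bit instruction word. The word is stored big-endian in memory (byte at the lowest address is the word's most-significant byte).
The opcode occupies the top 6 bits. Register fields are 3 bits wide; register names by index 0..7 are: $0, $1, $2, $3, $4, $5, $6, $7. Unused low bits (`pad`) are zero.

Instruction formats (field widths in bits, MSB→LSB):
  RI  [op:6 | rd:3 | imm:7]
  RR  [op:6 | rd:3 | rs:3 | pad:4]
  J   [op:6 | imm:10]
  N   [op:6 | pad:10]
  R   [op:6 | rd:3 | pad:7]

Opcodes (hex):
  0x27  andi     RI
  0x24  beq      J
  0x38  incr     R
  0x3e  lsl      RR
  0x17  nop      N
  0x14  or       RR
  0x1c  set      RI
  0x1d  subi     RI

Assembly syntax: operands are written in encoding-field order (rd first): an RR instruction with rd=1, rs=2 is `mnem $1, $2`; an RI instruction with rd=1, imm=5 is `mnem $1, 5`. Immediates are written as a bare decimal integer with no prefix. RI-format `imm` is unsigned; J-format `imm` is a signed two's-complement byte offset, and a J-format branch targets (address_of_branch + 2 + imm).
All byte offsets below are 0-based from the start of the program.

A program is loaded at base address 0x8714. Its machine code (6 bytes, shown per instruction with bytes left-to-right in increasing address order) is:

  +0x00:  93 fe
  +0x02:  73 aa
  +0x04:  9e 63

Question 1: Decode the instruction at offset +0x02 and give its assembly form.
[02] 73 aa → 0x73aa
  top 6b → 0x1c → set [RI]
  rd@[9:7]=0x7 ⇒ $7
  imm@[6:0]=0x2a ⇒ 42

set $7, 42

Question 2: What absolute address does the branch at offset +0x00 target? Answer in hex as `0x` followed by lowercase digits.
@+00  big-endian(93 fe) = 0x93fe
  top 6b → 0x24 → beq [J]
  imm@[9:0]=0x3fe (s10→-2) ⇒ -2
  target = base 0x8714 + off 0x00 + 2 + imm -2 = 0x8714

0x8714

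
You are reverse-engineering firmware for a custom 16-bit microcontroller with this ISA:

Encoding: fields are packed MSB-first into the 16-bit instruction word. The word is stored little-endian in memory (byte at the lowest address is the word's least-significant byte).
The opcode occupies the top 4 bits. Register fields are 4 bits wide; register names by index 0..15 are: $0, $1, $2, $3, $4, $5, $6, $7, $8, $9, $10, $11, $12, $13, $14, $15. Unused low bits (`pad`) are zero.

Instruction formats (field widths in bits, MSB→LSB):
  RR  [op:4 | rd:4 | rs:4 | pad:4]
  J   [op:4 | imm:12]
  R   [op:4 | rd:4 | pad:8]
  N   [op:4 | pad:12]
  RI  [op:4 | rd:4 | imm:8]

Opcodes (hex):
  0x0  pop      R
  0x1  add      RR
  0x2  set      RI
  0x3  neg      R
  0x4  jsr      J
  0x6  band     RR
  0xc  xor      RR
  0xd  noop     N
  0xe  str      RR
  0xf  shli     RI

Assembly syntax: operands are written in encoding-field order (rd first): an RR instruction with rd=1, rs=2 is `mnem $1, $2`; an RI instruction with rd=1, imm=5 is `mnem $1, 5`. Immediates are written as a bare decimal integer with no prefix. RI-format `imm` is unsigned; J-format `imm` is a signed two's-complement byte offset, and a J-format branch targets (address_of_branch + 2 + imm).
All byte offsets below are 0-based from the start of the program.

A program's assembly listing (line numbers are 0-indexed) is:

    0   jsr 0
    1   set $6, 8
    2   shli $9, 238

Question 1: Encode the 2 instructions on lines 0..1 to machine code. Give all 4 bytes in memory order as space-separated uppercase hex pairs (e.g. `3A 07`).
line 0 (jsr): pack op=0x4:4|imm=0:12 = 0x4000; little→ 00 40
line 1 (set): pack op=0x2:4|rd=6:4|imm=8:8 = 0x2608; little→ 08 26

00 40 08 26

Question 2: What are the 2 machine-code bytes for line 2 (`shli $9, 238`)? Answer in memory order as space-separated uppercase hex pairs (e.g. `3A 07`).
EE F9

L2: shli op=0xf:4|rd=9:4|imm=238:8 ⇒ 0xf9ee ⇒ little ee f9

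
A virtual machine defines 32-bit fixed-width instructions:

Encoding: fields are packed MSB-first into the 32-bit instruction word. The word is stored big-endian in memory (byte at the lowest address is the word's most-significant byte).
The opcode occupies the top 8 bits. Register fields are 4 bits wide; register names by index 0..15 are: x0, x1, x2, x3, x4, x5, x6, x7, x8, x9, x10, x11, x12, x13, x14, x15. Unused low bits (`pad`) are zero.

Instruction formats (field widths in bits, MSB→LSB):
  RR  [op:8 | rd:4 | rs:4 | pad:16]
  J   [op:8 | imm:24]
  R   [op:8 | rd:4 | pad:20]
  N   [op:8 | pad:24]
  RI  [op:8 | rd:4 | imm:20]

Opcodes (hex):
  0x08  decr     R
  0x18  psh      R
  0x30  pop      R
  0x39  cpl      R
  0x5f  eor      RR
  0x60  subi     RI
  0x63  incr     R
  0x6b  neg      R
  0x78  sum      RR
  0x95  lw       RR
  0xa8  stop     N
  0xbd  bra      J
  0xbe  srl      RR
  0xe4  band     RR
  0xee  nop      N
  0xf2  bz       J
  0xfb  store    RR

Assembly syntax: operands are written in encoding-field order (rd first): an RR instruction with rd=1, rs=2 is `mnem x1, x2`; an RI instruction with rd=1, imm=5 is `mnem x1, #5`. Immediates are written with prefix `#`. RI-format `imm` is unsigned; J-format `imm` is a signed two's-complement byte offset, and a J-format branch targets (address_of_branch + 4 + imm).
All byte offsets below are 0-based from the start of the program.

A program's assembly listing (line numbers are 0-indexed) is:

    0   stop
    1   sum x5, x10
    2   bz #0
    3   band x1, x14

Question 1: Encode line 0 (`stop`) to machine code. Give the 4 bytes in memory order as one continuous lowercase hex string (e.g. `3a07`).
0. stop fields op=0xa8:8|pad=0:24 → word a8000000h → a8 00 00 00

a8000000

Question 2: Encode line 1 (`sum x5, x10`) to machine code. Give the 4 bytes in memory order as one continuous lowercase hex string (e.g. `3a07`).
785a0000

1. sum fields op=0x78:8|rd=5:4|rs=10:4|pad=0:16 → word 785a0000h → 78 5a 00 00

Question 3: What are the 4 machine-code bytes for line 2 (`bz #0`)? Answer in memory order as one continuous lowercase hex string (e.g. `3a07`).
f2000000

line 2 (bz): pack op=0xf2:8|imm=0:24 = 0xf2000000; big→ f2 00 00 00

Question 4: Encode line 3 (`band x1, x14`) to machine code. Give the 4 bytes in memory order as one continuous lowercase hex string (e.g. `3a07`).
e41e0000

L3: band op=0xe4:8|rd=1:4|rs=14:4|pad=0:16 ⇒ 0xe41e0000 ⇒ big e4 1e 00 00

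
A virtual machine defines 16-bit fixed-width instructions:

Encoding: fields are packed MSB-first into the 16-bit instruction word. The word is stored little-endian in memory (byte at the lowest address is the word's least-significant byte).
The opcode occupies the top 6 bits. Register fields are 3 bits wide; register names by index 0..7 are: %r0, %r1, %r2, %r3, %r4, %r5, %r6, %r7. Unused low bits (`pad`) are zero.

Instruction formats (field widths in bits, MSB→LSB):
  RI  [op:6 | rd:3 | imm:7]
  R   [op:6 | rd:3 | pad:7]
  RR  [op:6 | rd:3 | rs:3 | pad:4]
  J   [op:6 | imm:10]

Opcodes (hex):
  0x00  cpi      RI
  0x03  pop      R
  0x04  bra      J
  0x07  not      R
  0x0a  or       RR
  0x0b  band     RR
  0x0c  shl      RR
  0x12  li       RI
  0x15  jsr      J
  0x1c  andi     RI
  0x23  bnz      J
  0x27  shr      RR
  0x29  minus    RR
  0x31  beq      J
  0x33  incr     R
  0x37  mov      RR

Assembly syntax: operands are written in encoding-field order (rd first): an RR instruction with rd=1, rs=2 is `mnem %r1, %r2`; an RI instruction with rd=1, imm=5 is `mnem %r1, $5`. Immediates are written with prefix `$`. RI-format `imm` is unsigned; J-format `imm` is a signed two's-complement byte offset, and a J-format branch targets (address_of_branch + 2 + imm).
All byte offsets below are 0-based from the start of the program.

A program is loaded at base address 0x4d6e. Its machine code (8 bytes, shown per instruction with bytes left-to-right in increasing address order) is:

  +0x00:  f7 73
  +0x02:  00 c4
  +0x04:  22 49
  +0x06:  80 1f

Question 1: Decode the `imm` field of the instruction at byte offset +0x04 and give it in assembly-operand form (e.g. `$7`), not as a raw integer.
$34

off 0x04: read 22 49 as little → 0x4922
  op=0x4922>>10=0x12 ⇒ li (RI)
  [9:7] rd=2 = %r2
  [6:0] imm=34 = $34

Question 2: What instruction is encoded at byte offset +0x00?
andi %r7, $119

[00] f7 73 → 0x73f7
  op=0x73f7>>10=0x1c ⇒ andi (RI)
  [9:7] rd=7 = %r7
  [6:0] imm=119 = $119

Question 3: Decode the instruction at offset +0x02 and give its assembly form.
[02] 00 c4 → 0xc400
  top 6b → 0x31 → beq [J]
  [9:0] imm=0 = $0

beq $0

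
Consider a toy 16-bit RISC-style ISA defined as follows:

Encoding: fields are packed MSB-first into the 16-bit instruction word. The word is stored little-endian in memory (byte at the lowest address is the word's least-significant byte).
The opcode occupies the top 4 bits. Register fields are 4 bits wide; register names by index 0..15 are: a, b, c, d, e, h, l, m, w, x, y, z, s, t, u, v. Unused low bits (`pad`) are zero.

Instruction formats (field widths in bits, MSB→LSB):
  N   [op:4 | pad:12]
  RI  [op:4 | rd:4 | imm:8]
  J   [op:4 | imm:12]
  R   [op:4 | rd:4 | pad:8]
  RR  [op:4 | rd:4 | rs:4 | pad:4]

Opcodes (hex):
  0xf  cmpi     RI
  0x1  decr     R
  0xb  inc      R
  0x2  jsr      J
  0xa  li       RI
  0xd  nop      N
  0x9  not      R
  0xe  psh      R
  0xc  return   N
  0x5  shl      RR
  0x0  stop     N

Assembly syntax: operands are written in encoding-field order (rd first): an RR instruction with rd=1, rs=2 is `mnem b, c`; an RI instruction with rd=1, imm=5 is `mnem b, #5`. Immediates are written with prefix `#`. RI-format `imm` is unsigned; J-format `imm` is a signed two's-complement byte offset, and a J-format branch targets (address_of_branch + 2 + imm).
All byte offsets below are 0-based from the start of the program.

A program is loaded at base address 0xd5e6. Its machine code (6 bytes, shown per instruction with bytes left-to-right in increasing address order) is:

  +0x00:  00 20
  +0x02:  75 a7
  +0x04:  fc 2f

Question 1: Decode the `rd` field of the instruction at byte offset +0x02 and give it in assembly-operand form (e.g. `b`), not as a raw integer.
[02] 75 a7 → 0xa775
  top 4b → 0xa → li [RI]
  rd@[11:8]=0x7 ⇒ m
  imm@[7:0]=0x75 ⇒ #117

m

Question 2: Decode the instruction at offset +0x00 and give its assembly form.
@+00  little-endian(00 20) = 0x2000
  opcode bits[15:12]=0x2: jsr/J
  imm@[11:0]=0x0 ⇒ #0

jsr #0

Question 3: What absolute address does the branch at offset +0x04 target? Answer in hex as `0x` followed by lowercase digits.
off 0x04: read fc 2f as little → 0x2ffc
  opcode bits[15:12]=0x2: jsr/J
  imm@[11:0]=0xffc (s12→-4) ⇒ #-4
  target = base 0xd5e6 + off 0x04 + 2 + imm -4 = 0xd5e8

0xd5e8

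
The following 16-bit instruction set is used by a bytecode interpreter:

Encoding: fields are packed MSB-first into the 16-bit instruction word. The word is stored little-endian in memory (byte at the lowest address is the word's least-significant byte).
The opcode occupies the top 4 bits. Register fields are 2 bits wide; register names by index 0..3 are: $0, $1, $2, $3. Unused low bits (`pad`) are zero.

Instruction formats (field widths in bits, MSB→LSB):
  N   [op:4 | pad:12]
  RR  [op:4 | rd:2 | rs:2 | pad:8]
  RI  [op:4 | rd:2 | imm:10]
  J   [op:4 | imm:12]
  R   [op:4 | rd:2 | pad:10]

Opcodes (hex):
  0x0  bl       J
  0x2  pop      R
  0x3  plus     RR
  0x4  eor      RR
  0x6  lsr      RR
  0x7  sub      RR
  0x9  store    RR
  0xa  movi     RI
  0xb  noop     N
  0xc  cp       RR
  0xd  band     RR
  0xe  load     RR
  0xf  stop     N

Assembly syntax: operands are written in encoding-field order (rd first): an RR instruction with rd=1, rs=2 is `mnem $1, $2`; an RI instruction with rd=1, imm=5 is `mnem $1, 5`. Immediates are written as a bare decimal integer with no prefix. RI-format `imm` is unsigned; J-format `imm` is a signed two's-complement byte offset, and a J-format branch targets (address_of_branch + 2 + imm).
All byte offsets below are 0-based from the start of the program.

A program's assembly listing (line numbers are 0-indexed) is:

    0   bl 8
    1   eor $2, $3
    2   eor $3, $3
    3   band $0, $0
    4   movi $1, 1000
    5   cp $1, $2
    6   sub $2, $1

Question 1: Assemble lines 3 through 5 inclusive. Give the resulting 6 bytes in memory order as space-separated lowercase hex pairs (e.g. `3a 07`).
L3: band op=0xd:4|rd=0:2|rs=0:2|pad=0:8 ⇒ 0xd000 ⇒ little 00 d0
L4: movi op=0xa:4|rd=1:2|imm=1000:10 ⇒ 0xa7e8 ⇒ little e8 a7
L5: cp op=0xc:4|rd=1:2|rs=2:2|pad=0:8 ⇒ 0xc600 ⇒ little 00 c6

00 d0 e8 a7 00 c6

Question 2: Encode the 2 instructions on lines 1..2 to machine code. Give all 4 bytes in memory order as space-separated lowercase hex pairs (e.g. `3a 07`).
L1: eor op=0x4:4|rd=2:2|rs=3:2|pad=0:8 ⇒ 0x4b00 ⇒ little 00 4b
L2: eor op=0x4:4|rd=3:2|rs=3:2|pad=0:8 ⇒ 0x4f00 ⇒ little 00 4f

00 4b 00 4f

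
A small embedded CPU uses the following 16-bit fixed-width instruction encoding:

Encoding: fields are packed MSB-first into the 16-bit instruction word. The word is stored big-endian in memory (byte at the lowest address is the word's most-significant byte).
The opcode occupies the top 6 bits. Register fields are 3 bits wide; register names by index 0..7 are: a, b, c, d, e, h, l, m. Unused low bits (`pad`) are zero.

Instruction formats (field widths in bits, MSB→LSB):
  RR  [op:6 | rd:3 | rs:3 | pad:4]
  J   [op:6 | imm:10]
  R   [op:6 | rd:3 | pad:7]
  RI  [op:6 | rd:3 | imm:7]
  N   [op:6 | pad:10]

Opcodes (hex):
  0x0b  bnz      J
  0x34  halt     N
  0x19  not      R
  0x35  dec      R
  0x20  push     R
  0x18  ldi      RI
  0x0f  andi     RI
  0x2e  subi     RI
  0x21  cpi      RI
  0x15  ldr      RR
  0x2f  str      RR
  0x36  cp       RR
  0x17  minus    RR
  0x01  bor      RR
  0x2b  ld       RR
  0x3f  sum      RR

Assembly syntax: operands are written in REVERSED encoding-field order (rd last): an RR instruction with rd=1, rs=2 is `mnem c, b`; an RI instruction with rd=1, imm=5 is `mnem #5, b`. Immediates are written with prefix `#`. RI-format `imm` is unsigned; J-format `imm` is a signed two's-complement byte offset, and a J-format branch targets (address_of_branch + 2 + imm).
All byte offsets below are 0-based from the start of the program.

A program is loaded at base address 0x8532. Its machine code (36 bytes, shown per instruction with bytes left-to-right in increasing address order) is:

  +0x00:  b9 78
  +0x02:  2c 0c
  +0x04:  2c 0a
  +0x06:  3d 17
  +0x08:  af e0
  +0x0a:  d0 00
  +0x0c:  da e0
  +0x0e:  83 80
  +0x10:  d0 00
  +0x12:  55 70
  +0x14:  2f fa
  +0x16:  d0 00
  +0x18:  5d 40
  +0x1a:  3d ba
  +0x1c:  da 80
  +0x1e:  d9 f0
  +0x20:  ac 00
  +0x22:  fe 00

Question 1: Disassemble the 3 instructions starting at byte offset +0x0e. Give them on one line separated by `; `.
push m; halt; ldr m, c

off 0x0e: read 83 80 as big → 0x8380
  top 6b → 0x20 → push [R]
  [9:7] rd=7 = m
off 0x10: read d0 00 as big → 0xd000
  top 6b → 0x34 → halt [N]
off 0x12: read 55 70 as big → 0x5570
  top 6b → 0x15 → ldr [RR]
  [9:7] rd=2 = c
  [6:4] rs=7 = m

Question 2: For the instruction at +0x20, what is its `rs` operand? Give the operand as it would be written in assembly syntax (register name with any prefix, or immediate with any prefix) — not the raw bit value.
@+20  big-endian(ac 00) = 0xac00
  opcode bits[15:10]=0x2b: ld/RR
  [9:7] rd=0 = a
  [6:4] rs=0 = a

a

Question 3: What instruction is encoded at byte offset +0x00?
subi #120, c

off 0x00: read b9 78 as big → 0xb978
  top 6b → 0x2e → subi [RI]
  [9:7] rd=2 = c
  [6:0] imm=120 = #120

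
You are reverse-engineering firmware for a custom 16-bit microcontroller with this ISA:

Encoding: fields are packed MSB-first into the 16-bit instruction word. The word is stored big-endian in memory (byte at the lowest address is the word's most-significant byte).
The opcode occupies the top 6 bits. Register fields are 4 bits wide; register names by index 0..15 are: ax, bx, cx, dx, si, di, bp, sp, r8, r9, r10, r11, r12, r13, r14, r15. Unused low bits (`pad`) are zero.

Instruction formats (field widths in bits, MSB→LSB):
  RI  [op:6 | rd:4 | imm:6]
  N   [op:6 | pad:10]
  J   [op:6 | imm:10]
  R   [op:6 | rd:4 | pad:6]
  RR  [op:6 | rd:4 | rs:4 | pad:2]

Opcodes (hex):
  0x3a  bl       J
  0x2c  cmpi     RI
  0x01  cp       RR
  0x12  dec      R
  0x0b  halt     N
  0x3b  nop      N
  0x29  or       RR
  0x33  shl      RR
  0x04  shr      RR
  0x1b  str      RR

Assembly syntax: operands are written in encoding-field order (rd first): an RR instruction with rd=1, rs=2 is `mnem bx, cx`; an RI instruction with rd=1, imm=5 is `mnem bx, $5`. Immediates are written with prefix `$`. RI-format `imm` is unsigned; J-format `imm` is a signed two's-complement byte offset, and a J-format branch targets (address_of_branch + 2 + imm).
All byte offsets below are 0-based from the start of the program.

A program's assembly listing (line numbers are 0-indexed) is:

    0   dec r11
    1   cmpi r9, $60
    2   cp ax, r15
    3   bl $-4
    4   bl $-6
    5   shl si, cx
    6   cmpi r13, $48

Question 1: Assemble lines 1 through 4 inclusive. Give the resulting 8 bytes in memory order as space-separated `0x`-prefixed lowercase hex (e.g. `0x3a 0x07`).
L1: cmpi op=0x2c:6|rd=9:4|imm=60:6 ⇒ 0xb27c ⇒ big b2 7c
L2: cp op=0x1:6|rd=0:4|rs=15:4|pad=0:2 ⇒ 0x043c ⇒ big 04 3c
L3: bl op=0x3a:6|imm=-4:10 ⇒ 0xebfc ⇒ big eb fc
L4: bl op=0x3a:6|imm=-6:10 ⇒ 0xebfa ⇒ big eb fa

0xb2 0x7c 0x04 0x3c 0xeb 0xfc 0xeb 0xfa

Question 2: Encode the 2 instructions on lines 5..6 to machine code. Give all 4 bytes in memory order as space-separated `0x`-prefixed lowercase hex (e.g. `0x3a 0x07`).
0xcd 0x08 0xb3 0x70

5. shl fields op=0x33:6|rd=4:4|rs=2:4|pad=0:2 → word cd08h → cd 08
6. cmpi fields op=0x2c:6|rd=13:4|imm=48:6 → word b370h → b3 70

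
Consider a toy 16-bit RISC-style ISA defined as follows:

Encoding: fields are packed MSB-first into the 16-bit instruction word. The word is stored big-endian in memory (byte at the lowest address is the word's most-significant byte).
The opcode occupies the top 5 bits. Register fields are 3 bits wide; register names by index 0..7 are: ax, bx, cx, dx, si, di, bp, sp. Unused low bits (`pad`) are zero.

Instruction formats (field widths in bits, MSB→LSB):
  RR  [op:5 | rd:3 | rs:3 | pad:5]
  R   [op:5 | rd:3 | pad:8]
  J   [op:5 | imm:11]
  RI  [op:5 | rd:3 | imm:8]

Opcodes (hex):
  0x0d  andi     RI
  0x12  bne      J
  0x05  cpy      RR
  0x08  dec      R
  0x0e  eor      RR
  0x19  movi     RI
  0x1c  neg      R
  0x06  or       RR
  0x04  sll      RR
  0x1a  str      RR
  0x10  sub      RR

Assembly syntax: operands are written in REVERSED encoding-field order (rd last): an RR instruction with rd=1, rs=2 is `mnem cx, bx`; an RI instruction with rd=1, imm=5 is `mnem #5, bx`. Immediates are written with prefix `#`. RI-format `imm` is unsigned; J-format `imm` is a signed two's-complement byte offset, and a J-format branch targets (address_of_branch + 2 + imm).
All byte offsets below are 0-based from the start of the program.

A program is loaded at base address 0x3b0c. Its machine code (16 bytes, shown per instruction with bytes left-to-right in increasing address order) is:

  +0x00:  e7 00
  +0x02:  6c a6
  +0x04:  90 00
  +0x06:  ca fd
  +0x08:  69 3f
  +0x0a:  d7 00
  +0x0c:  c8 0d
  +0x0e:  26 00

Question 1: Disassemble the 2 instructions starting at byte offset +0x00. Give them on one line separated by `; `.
neg sp; andi #166, si

[00] e7 00 → 0xe700
  op=0xe700>>11=0x1c ⇒ neg (R)
  rd@[10:8]=0x7 ⇒ sp
[02] 6c a6 → 0x6ca6
  op=0x6ca6>>11=0xd ⇒ andi (RI)
  rd@[10:8]=0x4 ⇒ si
  imm@[7:0]=0xa6 ⇒ #166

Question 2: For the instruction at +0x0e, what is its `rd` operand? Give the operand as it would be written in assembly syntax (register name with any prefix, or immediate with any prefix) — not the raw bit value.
off 0x0e: read 26 00 as big → 0x2600
  top 5b → 0x4 → sll [RR]
  [10:8] rd=6 = bp
  [7:5] rs=0 = ax

bp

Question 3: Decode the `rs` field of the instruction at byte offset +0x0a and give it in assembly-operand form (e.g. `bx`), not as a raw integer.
ax

+0x0a: d7 00 ⇒ word 0xd700 (big)
  top 5b → 0x1a → str [RR]
  rd@[10:8]=0x7 ⇒ sp
  rs@[7:5]=0x0 ⇒ ax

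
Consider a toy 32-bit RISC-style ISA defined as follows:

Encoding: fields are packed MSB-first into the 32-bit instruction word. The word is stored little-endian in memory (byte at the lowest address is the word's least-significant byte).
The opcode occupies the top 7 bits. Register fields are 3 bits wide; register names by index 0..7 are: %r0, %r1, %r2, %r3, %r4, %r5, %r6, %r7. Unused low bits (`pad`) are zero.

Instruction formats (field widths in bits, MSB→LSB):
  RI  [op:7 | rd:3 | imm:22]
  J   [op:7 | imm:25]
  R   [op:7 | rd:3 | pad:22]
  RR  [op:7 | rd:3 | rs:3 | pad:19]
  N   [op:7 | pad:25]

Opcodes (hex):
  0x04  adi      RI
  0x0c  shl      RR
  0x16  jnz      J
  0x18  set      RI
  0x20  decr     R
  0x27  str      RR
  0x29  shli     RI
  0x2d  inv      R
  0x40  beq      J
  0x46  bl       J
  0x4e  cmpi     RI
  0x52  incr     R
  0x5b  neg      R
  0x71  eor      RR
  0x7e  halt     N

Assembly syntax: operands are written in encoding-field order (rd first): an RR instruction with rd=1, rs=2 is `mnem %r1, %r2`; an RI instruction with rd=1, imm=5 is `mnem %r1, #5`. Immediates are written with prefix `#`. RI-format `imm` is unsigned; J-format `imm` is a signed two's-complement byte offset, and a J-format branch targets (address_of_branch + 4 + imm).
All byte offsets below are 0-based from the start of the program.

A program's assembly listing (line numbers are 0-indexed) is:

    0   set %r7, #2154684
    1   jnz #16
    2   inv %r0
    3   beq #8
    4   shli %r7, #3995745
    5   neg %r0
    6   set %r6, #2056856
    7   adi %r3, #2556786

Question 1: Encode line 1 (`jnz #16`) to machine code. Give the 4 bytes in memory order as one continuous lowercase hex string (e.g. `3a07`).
L1: jnz op=0x16:7|imm=16:25 ⇒ 0x2c000010 ⇒ little 10 00 00 2c

1000002c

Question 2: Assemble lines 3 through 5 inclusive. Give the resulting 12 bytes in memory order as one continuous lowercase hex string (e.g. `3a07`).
0800008061f8fc53000000b6

line 3 (beq): pack op=0x40:7|imm=8:25 = 0x80000008; little→ 08 00 00 80
line 4 (shli): pack op=0x29:7|rd=7:3|imm=3995745:22 = 0x53fcf861; little→ 61 f8 fc 53
line 5 (neg): pack op=0x5b:7|rd=0:3|pad=0:22 = 0xb6000000; little→ 00 00 00 b6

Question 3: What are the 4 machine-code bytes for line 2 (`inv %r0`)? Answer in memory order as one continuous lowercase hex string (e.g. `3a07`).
0000005a

line 2 (inv): pack op=0x2d:7|rd=0:3|pad=0:22 = 0x5a000000; little→ 00 00 00 5a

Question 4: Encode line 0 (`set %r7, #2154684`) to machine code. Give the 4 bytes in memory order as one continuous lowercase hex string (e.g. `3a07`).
bce0e031

line 0 (set): pack op=0x18:7|rd=7:3|imm=2154684:22 = 0x31e0e0bc; little→ bc e0 e0 31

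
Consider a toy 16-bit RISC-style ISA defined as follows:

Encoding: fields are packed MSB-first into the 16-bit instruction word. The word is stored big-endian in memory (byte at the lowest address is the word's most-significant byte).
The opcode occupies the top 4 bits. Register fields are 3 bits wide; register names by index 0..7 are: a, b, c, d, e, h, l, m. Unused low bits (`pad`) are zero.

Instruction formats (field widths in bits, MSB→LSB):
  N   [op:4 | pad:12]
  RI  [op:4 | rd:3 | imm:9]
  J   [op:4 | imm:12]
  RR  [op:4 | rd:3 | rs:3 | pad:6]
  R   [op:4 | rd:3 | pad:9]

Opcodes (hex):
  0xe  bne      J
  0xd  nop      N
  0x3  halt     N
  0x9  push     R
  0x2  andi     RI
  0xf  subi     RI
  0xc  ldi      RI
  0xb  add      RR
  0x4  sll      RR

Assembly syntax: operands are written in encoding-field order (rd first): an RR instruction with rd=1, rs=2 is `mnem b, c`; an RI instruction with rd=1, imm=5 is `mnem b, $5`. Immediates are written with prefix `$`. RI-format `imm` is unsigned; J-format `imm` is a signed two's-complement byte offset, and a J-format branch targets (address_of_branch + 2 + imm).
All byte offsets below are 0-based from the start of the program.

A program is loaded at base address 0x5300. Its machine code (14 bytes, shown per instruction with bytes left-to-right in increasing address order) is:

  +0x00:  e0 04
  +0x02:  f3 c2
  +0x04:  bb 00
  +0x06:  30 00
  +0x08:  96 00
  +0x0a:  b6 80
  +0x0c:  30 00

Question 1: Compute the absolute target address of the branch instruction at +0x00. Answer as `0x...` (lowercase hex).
off 0x00: read e0 04 as big → 0xe004
  op=0xe004>>12=0xe ⇒ bne (J)
  imm: (w>>0)&0xfff=0x4 → $4
  target = base 0x5300 + off 0x00 + 2 + imm 4 = 0x5306

0x5306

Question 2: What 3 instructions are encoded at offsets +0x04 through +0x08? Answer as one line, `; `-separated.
+0x04: bb 00 ⇒ word 0xbb00 (big)
  opcode bits[15:12]=0xb: add/RR
  [11:9] rd=5 = h
  [8:6] rs=4 = e
+0x06: 30 00 ⇒ word 0x3000 (big)
  opcode bits[15:12]=0x3: halt/N
+0x08: 96 00 ⇒ word 0x9600 (big)
  opcode bits[15:12]=0x9: push/R
  [11:9] rd=3 = d

add h, e; halt; push d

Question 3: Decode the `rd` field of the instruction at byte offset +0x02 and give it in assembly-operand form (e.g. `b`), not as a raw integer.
@+02  big-endian(f3 c2) = 0xf3c2
  opcode bits[15:12]=0xf: subi/RI
  [11:9] rd=1 = b
  [8:0] imm=450 = $450

b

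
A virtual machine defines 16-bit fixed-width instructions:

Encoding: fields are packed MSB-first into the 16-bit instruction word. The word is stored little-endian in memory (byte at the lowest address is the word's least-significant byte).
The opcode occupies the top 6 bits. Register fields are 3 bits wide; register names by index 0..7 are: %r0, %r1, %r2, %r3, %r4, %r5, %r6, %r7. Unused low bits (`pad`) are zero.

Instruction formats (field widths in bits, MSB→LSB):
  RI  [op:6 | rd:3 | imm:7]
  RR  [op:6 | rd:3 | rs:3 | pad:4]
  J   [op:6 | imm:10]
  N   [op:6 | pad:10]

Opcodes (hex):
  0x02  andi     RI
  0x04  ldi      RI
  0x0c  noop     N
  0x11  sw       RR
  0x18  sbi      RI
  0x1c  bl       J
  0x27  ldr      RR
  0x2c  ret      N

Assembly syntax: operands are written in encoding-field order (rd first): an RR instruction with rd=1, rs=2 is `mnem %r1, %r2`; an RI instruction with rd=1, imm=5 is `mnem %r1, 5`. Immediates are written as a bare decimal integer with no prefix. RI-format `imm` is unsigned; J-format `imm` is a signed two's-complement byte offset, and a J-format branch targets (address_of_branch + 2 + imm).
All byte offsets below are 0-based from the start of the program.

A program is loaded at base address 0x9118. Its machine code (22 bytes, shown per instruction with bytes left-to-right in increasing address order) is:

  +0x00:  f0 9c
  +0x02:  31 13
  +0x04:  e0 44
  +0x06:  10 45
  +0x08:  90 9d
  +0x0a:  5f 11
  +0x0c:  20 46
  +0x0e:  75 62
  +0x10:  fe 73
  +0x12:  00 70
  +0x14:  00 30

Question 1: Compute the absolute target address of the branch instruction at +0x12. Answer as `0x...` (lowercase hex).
[12] 00 70 → 0x7000
  top 6b → 0x1c → bl [J]
  [9:0] imm=0 = 0
  target = base 0x9118 + off 0x12 + 2 + imm 0 = 0x912c

0x912c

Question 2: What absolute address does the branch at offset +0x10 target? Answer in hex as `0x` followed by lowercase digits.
off 0x10: read fe 73 as little → 0x73fe
  op=0x73fe>>10=0x1c ⇒ bl (J)
  [9:0] imm=1022 (s10→-2) = -2
  target = base 0x9118 + off 0x10 + 2 + imm -2 = 0x9128

0x9128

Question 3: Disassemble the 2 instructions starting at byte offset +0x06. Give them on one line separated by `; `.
@+06  little-endian(10 45) = 0x4510
  opcode bits[15:10]=0x11: sw/RR
  rd@[9:7]=0x2 ⇒ %r2
  rs@[6:4]=0x1 ⇒ %r1
@+08  little-endian(90 9d) = 0x9d90
  opcode bits[15:10]=0x27: ldr/RR
  rd@[9:7]=0x3 ⇒ %r3
  rs@[6:4]=0x1 ⇒ %r1

sw %r2, %r1; ldr %r3, %r1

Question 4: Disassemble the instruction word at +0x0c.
@+0c  little-endian(20 46) = 0x4620
  op=0x4620>>10=0x11 ⇒ sw (RR)
  rd: (w>>7)&0x7=0x4 → %r4
  rs: (w>>4)&0x7=0x2 → %r2

sw %r4, %r2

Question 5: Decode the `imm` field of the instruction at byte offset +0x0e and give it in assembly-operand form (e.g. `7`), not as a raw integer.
[0e] 75 62 → 0x6275
  top 6b → 0x18 → sbi [RI]
  [9:7] rd=4 = %r4
  [6:0] imm=117 = 117

117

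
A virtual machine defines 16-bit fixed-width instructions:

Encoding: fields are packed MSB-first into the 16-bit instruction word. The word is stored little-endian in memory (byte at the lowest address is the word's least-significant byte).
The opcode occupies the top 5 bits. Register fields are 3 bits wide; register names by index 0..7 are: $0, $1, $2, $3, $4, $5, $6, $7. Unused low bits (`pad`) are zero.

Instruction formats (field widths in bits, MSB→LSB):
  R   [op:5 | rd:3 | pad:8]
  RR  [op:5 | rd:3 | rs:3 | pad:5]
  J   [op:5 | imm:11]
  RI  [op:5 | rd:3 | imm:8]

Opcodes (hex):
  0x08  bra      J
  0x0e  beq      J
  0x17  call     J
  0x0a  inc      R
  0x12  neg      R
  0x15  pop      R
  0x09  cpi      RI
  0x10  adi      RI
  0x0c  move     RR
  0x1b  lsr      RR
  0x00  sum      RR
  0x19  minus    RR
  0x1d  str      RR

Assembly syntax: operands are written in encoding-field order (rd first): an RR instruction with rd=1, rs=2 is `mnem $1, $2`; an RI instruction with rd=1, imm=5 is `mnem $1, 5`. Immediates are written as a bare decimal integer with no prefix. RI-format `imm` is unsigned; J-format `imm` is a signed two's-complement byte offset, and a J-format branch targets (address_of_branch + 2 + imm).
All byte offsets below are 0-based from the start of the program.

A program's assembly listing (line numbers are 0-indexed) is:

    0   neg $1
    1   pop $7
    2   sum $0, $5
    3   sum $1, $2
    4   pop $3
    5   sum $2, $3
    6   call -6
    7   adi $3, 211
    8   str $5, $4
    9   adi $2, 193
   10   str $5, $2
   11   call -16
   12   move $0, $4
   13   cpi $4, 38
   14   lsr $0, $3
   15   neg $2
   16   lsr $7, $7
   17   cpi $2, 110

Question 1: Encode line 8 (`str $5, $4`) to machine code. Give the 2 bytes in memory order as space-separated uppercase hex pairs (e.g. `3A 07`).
80 ED

line 8 (str): pack op=0x1d:5|rd=5:3|rs=4:3|pad=0:5 = 0xed80; little→ 80 ed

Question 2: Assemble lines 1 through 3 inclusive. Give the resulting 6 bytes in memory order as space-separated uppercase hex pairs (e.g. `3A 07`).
line 1 (pop): pack op=0x15:5|rd=7:3|pad=0:8 = 0xaf00; little→ 00 af
line 2 (sum): pack op=0x0:5|rd=0:3|rs=5:3|pad=0:5 = 0x00a0; little→ a0 00
line 3 (sum): pack op=0x0:5|rd=1:3|rs=2:3|pad=0:5 = 0x0140; little→ 40 01

00 AF A0 00 40 01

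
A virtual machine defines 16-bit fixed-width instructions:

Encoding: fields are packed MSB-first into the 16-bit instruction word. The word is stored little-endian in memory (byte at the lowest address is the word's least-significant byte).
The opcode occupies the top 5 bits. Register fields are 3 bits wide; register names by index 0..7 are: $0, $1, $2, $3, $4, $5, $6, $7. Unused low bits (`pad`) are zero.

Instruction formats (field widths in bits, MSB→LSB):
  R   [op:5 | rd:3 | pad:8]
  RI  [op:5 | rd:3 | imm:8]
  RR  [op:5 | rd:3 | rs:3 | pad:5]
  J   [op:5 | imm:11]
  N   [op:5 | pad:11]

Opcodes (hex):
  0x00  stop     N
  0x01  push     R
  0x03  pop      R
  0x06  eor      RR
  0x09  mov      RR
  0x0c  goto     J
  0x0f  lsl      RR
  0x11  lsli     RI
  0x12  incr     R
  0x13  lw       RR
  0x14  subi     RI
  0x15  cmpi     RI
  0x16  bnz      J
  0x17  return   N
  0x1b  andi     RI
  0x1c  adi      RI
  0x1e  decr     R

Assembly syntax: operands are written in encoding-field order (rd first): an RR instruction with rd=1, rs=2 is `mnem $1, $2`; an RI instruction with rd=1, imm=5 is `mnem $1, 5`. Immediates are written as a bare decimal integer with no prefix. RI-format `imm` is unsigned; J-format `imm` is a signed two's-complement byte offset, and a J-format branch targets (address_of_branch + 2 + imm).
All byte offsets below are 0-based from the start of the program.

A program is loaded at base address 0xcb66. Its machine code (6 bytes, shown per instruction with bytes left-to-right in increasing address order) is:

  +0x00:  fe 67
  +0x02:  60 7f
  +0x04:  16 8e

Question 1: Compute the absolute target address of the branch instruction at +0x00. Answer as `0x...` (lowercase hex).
[00] fe 67 → 0x67fe
  top 5b → 0xc → goto [J]
  imm@[10:0]=0x7fe (s11→-2) ⇒ -2
  target = base 0xcb66 + off 0x00 + 2 + imm -2 = 0xcb66

0xcb66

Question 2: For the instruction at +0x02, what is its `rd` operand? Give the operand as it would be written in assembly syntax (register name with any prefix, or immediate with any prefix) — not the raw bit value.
$7

+0x02: 60 7f ⇒ word 0x7f60 (little)
  top 5b → 0xf → lsl [RR]
  rd@[10:8]=0x7 ⇒ $7
  rs@[7:5]=0x3 ⇒ $3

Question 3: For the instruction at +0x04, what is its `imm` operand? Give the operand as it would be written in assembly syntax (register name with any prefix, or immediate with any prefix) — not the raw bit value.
22

off 0x04: read 16 8e as little → 0x8e16
  op=0x8e16>>11=0x11 ⇒ lsli (RI)
  [10:8] rd=6 = $6
  [7:0] imm=22 = 22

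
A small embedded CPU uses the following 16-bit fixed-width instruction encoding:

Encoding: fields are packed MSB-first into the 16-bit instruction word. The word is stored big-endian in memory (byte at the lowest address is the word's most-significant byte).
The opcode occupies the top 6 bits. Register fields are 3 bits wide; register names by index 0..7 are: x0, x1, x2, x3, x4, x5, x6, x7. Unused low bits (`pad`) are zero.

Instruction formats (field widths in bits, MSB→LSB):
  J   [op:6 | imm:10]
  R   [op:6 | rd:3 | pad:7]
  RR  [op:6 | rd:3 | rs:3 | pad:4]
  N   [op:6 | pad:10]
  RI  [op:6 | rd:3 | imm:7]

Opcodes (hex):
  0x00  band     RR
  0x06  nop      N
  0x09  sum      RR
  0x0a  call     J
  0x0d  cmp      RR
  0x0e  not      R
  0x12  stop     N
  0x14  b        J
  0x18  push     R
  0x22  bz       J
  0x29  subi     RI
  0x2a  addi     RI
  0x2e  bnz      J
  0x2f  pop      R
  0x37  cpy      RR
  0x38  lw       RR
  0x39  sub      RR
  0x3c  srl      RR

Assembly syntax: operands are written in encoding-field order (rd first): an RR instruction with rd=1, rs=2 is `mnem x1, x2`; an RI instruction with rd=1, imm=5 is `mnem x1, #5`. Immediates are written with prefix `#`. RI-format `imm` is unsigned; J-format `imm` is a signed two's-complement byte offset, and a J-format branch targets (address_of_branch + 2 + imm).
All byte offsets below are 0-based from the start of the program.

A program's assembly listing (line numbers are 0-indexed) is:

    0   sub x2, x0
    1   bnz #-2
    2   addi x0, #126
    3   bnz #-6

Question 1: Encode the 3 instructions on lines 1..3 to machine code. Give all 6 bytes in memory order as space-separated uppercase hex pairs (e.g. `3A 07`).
BB FE A8 7E BB FA

1. bnz fields op=0x2e:6|imm=-2:10 → word bbfeh → bb fe
2. addi fields op=0x2a:6|rd=0:3|imm=126:7 → word a87eh → a8 7e
3. bnz fields op=0x2e:6|imm=-6:10 → word bbfah → bb fa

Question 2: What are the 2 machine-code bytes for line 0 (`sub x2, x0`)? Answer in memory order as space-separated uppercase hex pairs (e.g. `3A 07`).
L0: sub op=0x39:6|rd=2:3|rs=0:3|pad=0:4 ⇒ 0xe500 ⇒ big e5 00

E5 00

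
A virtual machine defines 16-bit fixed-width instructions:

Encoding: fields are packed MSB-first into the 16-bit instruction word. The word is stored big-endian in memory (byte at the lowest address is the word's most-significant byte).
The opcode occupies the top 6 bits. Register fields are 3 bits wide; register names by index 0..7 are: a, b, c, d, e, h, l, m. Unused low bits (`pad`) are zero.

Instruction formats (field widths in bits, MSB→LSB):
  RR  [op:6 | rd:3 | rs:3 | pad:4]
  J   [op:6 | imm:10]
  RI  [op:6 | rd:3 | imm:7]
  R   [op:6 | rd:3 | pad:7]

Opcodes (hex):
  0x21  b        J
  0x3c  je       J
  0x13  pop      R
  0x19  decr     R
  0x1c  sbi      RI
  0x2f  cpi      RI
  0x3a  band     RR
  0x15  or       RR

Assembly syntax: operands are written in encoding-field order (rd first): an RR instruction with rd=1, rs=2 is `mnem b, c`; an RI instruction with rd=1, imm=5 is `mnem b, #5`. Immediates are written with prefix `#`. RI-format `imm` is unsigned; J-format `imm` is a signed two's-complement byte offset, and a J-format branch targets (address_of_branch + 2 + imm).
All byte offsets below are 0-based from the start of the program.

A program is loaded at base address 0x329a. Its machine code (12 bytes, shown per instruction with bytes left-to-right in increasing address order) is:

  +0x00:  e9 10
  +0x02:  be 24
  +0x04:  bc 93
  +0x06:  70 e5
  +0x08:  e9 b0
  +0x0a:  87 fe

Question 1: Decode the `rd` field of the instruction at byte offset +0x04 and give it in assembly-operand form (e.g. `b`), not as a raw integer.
b

[04] bc 93 → 0xbc93
  opcode bits[15:10]=0x2f: cpi/RI
  [9:7] rd=1 = b
  [6:0] imm=19 = #19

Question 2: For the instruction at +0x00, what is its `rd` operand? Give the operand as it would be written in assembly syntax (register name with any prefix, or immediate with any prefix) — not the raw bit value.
c

[00] e9 10 → 0xe910
  op=0xe910>>10=0x3a ⇒ band (RR)
  [9:7] rd=2 = c
  [6:4] rs=1 = b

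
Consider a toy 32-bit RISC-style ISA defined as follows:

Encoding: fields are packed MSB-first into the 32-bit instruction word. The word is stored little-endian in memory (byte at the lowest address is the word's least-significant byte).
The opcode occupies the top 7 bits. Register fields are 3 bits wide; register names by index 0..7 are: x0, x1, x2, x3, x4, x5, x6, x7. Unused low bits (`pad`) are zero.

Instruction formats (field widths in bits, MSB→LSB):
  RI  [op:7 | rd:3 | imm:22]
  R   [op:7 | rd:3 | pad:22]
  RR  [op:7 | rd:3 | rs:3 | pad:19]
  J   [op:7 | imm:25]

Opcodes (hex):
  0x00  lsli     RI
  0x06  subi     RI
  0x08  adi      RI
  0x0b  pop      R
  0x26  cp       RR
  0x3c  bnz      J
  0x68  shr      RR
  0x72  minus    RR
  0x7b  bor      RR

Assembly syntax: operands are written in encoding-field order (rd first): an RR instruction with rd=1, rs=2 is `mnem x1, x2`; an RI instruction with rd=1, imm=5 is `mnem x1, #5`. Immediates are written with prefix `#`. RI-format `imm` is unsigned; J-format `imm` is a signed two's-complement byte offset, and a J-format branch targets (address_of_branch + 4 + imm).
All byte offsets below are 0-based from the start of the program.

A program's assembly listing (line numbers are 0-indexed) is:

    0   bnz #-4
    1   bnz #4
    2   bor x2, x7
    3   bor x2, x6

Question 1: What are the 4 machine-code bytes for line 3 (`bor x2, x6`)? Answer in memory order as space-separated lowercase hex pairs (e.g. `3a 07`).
00 00 b0 f6

3. bor fields op=0x7b:7|rd=2:3|rs=6:3|pad=0:19 → word f6b00000h → 00 00 b0 f6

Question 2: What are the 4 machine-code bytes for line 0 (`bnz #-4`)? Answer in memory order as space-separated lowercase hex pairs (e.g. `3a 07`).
fc ff ff 79

line 0 (bnz): pack op=0x3c:7|imm=-4:25 = 0x79fffffc; little→ fc ff ff 79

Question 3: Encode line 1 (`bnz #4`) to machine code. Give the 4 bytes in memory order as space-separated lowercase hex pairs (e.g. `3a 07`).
L1: bnz op=0x3c:7|imm=4:25 ⇒ 0x78000004 ⇒ little 04 00 00 78

04 00 00 78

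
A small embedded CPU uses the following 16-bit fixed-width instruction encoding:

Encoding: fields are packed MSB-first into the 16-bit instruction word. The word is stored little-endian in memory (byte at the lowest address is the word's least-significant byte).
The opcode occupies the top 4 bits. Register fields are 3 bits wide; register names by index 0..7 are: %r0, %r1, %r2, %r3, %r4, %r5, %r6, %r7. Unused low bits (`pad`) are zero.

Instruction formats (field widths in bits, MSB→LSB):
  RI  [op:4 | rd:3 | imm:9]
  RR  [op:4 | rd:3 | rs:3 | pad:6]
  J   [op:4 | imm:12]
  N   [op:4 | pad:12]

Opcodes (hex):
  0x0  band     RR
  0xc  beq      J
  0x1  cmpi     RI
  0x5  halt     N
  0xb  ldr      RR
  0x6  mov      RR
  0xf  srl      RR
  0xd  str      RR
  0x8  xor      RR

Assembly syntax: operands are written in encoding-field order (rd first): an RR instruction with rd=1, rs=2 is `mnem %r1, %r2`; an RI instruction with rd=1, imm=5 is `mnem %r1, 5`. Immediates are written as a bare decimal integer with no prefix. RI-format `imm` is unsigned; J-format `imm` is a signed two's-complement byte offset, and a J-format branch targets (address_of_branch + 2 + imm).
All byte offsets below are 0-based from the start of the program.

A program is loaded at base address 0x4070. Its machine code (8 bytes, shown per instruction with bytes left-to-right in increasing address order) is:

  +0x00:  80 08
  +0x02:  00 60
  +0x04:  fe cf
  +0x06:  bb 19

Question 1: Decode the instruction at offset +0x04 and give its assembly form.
beq -2

[04] fe cf → 0xcffe
  opcode bits[15:12]=0xc: beq/J
  imm: (w>>0)&0xfff=0xffe (s12→-2) → -2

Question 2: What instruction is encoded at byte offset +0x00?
+0x00: 80 08 ⇒ word 0x0880 (little)
  op=0x0880>>12=0x0 ⇒ band (RR)
  rd@[11:9]=0x4 ⇒ %r4
  rs@[8:6]=0x2 ⇒ %r2

band %r4, %r2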